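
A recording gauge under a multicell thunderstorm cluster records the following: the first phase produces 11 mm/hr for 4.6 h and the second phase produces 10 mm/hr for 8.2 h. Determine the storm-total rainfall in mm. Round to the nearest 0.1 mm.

total ≈ 132.6 mm

Total = Σ Rᵢ Δtᵢ = 11 × 4.6 + 10 × 8.2
      = 50.6 + 82 = 132.6 mm.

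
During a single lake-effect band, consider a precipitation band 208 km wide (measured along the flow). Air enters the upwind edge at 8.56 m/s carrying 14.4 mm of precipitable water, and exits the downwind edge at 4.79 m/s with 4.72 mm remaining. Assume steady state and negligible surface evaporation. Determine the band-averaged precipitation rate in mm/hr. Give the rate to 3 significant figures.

R ≈ 1.74 mm/hr

Column moisture flux per unit crosswind length is F = V × PW.
Inflow: F_in = 8.56 × 14.4 = 123.264 mm·m/s
Outflow: F_out = 4.79 × 4.72 = 22.6088 mm·m/s
Steady-state rate R = (F_in − F_out)/L = (123.264 − 22.6088) / 208000 m = 4.839e-04 mm/s.
R = 4.839e-04 × 3600 = 1.74 mm/hr.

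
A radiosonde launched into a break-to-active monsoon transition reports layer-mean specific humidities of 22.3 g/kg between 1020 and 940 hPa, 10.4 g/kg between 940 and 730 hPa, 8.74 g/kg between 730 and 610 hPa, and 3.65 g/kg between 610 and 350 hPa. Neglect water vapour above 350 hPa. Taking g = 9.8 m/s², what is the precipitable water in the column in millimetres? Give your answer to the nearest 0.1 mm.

PW ≈ 60.9 mm

Precipitable water is the column-integrated vapour mass per unit area: PW = (1/g) Σ q̄ Δp, with q in kg/kg and Δp in Pa (1 kg/m² of water = 1 mm).
Layer 1020–940 hPa: Δp = 80 hPa = 8000 Pa, q̄ = 0.0223 kg/kg → 0.0223 × 8000 / 9.8 = 18.20 mm
Layer 940–730 hPa: Δp = 210 hPa = 21000 Pa, q̄ = 0.0104 kg/kg → 0.0104 × 21000 / 9.8 = 22.29 mm
Layer 730–610 hPa: Δp = 120 hPa = 12000 Pa, q̄ = 0.00874 kg/kg → 0.00874 × 12000 / 9.8 = 10.70 mm
Layer 610–350 hPa: Δp = 260 hPa = 26000 Pa, q̄ = 0.00365 kg/kg → 0.00365 × 26000 / 9.8 = 9.68 mm
PW = 18.20 + 22.29 + 10.70 + 9.68 = 60.87 ≈ 60.9 mm.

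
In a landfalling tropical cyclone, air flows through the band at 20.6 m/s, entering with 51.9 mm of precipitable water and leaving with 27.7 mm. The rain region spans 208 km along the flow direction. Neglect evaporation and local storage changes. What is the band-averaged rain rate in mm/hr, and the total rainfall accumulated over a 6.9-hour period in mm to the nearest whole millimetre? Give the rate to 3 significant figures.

Column moisture flux per unit crosswind length is F = V × PW.
Inflow: F_in = 20.6 × 51.9 = 1069.14 mm·m/s
Outflow: F_out = 20.6 × 27.7 = 570.62 mm·m/s
Steady-state rate R = (F_in − F_out)/L = (1069.14 − 570.62) / 208000 m = 2.397e-03 mm/s.
R = 2.397e-03 × 3600 = 8.63 mm/hr.
Over 6.9 h: total = 8.63 × 6.9 = 59.547 ≈ 60 mm.

R ≈ 8.63 mm/hr; total ≈ 60 mm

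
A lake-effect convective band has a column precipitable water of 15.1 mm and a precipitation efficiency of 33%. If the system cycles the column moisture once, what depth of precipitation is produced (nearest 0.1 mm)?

Precipitation = ε × PW = 0.33 × 15.1 = 5.0 mm.

precipitation ≈ 5.0 mm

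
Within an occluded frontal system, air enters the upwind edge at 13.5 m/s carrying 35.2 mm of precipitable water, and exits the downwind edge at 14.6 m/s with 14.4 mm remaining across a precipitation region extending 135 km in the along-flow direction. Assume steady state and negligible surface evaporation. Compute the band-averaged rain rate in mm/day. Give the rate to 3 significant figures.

R ≈ 170 mm/day

Column moisture flux per unit crosswind length is F = V × PW.
Inflow: F_in = 13.5 × 35.2 = 475.2 mm·m/s
Outflow: F_out = 14.6 × 14.4 = 210.24 mm·m/s
Steady-state rate R = (F_in − F_out)/L = (475.2 − 210.24) / 135000 m = 1.963e-03 mm/s.
R = 1.963e-03 × 3600 × 24 = 170 mm/day.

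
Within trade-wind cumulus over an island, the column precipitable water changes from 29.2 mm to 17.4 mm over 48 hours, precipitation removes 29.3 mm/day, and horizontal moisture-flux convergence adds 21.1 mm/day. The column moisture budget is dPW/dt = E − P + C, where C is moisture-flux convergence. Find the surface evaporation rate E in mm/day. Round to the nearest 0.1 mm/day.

E ≈ 2.3 mm/day

dPW/dt = (17.4 − 29.2) mm / (48/24 day) = -5.900 mm/day.
E = dPW/dt + P − C = (-5.900) + 29.3 − (21.1) = 2.3 mm/day.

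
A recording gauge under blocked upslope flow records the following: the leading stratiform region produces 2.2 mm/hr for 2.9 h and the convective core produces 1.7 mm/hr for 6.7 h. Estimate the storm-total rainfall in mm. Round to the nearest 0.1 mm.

total ≈ 17.8 mm

Total = Σ Rᵢ Δtᵢ = 2.2 × 2.9 + 1.7 × 6.7
      = 6.38 + 11.39 = 17.8 mm.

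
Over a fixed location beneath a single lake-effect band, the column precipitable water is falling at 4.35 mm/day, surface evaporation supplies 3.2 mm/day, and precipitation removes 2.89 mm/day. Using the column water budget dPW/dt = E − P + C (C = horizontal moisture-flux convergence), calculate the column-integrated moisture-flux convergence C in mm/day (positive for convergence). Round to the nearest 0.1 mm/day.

C ≈ -4.7 mm/day

dPW/dt = -4.35 mm/day.
C = dPW/dt − E + P = (-4.35) − 3.2 + 2.89 = -4.7 mm/day.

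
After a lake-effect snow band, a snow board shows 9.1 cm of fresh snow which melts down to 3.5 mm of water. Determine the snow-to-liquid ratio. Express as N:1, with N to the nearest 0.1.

ratio ≈ 26.0

Ratio = snow depth / SWE = 91 mm / 3.5 mm = 26.0, i.e. 26.0:1.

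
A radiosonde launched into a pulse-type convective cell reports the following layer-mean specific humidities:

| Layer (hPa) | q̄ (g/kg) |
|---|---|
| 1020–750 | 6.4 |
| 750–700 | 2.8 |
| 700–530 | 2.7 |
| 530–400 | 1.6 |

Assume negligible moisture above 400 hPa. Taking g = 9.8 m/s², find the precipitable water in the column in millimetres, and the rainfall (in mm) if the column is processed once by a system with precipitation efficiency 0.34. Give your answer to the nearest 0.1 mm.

PW ≈ 25.9 mm; rainfall ≈ 8.8 mm

Precipitable water is the column-integrated vapour mass per unit area: PW = (1/g) Σ q̄ Δp, with q in kg/kg and Δp in Pa (1 kg/m² of water = 1 mm).
Layer 1020–750 hPa: Δp = 270 hPa = 27000 Pa, q̄ = 0.0064 kg/kg → 0.0064 × 27000 / 9.8 = 17.63 mm
Layer 750–700 hPa: Δp = 50 hPa = 5000 Pa, q̄ = 0.0028 kg/kg → 0.0028 × 5000 / 9.8 = 1.43 mm
Layer 700–530 hPa: Δp = 170 hPa = 17000 Pa, q̄ = 0.0027 kg/kg → 0.0027 × 17000 / 9.8 = 4.68 mm
Layer 530–400 hPa: Δp = 130 hPa = 13000 Pa, q̄ = 0.0016 kg/kg → 0.0016 × 13000 / 9.8 = 2.12 mm
PW = 17.63 + 1.43 + 4.68 + 2.12 = 25.86 ≈ 25.9 mm.
Rainfall = ε × PW = 0.34 × 25.9 = 8.8 mm.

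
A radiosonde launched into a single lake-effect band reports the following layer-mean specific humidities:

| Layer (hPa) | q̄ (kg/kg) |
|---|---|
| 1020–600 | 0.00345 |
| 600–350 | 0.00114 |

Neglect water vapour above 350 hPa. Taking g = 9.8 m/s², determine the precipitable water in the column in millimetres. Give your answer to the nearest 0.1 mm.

Precipitable water is the column-integrated vapour mass per unit area: PW = (1/g) Σ q̄ Δp, with q in kg/kg and Δp in Pa (1 kg/m² of water = 1 mm).
Layer 1020–600 hPa: Δp = 420 hPa = 42000 Pa, q̄ = 0.00345 kg/kg → 0.00345 × 42000 / 9.8 = 14.79 mm
Layer 600–350 hPa: Δp = 250 hPa = 25000 Pa, q̄ = 0.00114 kg/kg → 0.00114 × 25000 / 9.8 = 2.91 mm
PW = 14.79 + 2.91 = 17.70 ≈ 17.7 mm.

PW ≈ 17.7 mm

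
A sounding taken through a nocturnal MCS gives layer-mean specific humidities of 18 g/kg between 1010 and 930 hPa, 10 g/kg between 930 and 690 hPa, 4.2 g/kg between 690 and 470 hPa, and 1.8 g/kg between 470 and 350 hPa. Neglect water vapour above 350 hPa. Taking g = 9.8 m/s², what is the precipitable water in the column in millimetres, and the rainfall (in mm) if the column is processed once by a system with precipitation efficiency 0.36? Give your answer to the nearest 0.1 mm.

Precipitable water is the column-integrated vapour mass per unit area: PW = (1/g) Σ q̄ Δp, with q in kg/kg and Δp in Pa (1 kg/m² of water = 1 mm).
Layer 1010–930 hPa: Δp = 80 hPa = 8000 Pa, q̄ = 0.018 kg/kg → 0.018 × 8000 / 9.8 = 14.69 mm
Layer 930–690 hPa: Δp = 240 hPa = 24000 Pa, q̄ = 0.01 kg/kg → 0.01 × 24000 / 9.8 = 24.49 mm
Layer 690–470 hPa: Δp = 220 hPa = 22000 Pa, q̄ = 0.0042 kg/kg → 0.0042 × 22000 / 9.8 = 9.43 mm
Layer 470–350 hPa: Δp = 120 hPa = 12000 Pa, q̄ = 0.0018 kg/kg → 0.0018 × 12000 / 9.8 = 2.20 mm
PW = 14.69 + 24.49 + 9.43 + 2.20 = 50.81 ≈ 50.8 mm.
Rainfall = ε × PW = 0.36 × 50.8 = 18.3 mm.

PW ≈ 50.8 mm; rainfall ≈ 18.3 mm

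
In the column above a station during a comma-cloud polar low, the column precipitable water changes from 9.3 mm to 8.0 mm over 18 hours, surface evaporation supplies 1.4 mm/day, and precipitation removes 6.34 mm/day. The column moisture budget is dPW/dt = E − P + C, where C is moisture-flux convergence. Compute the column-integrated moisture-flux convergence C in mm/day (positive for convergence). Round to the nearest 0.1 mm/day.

dPW/dt = (8.0 − 9.3) mm / (18/24 day) = -1.733 mm/day.
C = dPW/dt − E + P = (-1.733) − 1.4 + 6.34 = 3.2 mm/day.

C ≈ 3.2 mm/day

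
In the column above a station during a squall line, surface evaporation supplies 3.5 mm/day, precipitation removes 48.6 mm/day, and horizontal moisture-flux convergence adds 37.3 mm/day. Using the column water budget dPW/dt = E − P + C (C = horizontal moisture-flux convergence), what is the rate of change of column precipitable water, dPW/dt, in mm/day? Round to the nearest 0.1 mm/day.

dPW/dt = E − P + C = 3.5 − 48.6 + (37.3) = -7.8 mm/day.

dPW/dt ≈ -7.8 mm/day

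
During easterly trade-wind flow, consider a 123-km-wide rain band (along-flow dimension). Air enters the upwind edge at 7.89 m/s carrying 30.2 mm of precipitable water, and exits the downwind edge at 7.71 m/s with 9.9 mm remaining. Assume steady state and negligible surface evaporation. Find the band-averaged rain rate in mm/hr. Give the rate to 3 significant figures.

Column moisture flux per unit crosswind length is F = V × PW.
Inflow: F_in = 7.89 × 30.2 = 238.278 mm·m/s
Outflow: F_out = 7.71 × 9.9 = 76.329 mm·m/s
Steady-state rate R = (F_in − F_out)/L = (238.278 − 76.329) / 123000 m = 1.317e-03 mm/s.
R = 1.317e-03 × 3600 = 4.74 mm/hr.

R ≈ 4.74 mm/hr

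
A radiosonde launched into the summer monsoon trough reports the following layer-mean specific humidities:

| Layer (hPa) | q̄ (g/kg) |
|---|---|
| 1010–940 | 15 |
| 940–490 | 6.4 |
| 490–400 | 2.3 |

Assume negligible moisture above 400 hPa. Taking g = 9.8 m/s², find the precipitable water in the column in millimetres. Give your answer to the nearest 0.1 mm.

PW ≈ 42.2 mm

Precipitable water is the column-integrated vapour mass per unit area: PW = (1/g) Σ q̄ Δp, with q in kg/kg and Δp in Pa (1 kg/m² of water = 1 mm).
Layer 1010–940 hPa: Δp = 70 hPa = 7000 Pa, q̄ = 0.015 kg/kg → 0.015 × 7000 / 9.8 = 10.71 mm
Layer 940–490 hPa: Δp = 450 hPa = 45000 Pa, q̄ = 0.0064 kg/kg → 0.0064 × 45000 / 9.8 = 29.39 mm
Layer 490–400 hPa: Δp = 90 hPa = 9000 Pa, q̄ = 0.0023 kg/kg → 0.0023 × 9000 / 9.8 = 2.11 mm
PW = 10.71 + 29.39 + 2.11 = 42.21 ≈ 42.2 mm.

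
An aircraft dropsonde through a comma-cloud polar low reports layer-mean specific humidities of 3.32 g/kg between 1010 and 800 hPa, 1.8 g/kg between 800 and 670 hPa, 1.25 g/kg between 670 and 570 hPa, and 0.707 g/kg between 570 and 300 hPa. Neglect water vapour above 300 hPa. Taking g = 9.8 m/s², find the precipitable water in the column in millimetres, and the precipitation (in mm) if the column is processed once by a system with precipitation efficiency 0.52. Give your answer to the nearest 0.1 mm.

Precipitable water is the column-integrated vapour mass per unit area: PW = (1/g) Σ q̄ Δp, with q in kg/kg and Δp in Pa (1 kg/m² of water = 1 mm).
Layer 1010–800 hPa: Δp = 210 hPa = 21000 Pa, q̄ = 0.00332 kg/kg → 0.00332 × 21000 / 9.8 = 7.11 mm
Layer 800–670 hPa: Δp = 130 hPa = 13000 Pa, q̄ = 0.0018 kg/kg → 0.0018 × 13000 / 9.8 = 2.39 mm
Layer 670–570 hPa: Δp = 100 hPa = 10000 Pa, q̄ = 0.00125 kg/kg → 0.00125 × 10000 / 9.8 = 1.28 mm
Layer 570–300 hPa: Δp = 270 hPa = 27000 Pa, q̄ = 0.000707 kg/kg → 0.000707 × 27000 / 9.8 = 1.95 mm
PW = 7.11 + 2.39 + 1.28 + 1.95 = 12.73 ≈ 12.7 mm.
Precipitation = ε × PW = 0.52 × 12.7 = 6.6 mm.

PW ≈ 12.7 mm; precipitation ≈ 6.6 mm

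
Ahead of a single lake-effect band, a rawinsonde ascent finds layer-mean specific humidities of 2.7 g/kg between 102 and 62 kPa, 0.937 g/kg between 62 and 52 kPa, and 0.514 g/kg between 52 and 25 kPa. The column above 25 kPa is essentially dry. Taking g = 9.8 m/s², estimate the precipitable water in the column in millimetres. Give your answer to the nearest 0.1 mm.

Precipitable water is the column-integrated vapour mass per unit area: PW = (1/g) Σ q̄ Δp, with q in kg/kg and Δp in Pa (1 kg/m² of water = 1 mm).
Layer 102–62 kPa: Δp = 400 hPa = 40000 Pa, q̄ = 0.0027 kg/kg → 0.0027 × 40000 / 9.8 = 11.02 mm
Layer 62–52 kPa: Δp = 100 hPa = 10000 Pa, q̄ = 0.000937 kg/kg → 0.000937 × 10000 / 9.8 = 0.96 mm
Layer 52–25 kPa: Δp = 270 hPa = 27000 Pa, q̄ = 0.000514 kg/kg → 0.000514 × 27000 / 9.8 = 1.42 mm
PW = 11.02 + 0.96 + 1.42 = 13.40 ≈ 13.4 mm.

PW ≈ 13.4 mm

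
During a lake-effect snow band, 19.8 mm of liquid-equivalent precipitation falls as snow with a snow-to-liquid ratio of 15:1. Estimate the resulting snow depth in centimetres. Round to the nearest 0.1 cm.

snow depth ≈ 29.7 cm

Snow depth = liquid × ratio = 19.8 mm × 15 = 297 mm = 29.7 cm.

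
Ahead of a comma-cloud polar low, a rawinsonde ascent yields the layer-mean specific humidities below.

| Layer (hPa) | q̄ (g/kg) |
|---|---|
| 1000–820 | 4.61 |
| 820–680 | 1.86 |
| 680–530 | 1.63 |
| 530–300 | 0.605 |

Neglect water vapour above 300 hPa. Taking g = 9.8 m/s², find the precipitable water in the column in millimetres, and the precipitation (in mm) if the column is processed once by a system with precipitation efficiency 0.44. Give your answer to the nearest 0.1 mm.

Precipitable water is the column-integrated vapour mass per unit area: PW = (1/g) Σ q̄ Δp, with q in kg/kg and Δp in Pa (1 kg/m² of water = 1 mm).
Layer 1000–820 hPa: Δp = 180 hPa = 18000 Pa, q̄ = 0.00461 kg/kg → 0.00461 × 18000 / 9.8 = 8.47 mm
Layer 820–680 hPa: Δp = 140 hPa = 14000 Pa, q̄ = 0.00186 kg/kg → 0.00186 × 14000 / 9.8 = 2.66 mm
Layer 680–530 hPa: Δp = 150 hPa = 15000 Pa, q̄ = 0.00163 kg/kg → 0.00163 × 15000 / 9.8 = 2.49 mm
Layer 530–300 hPa: Δp = 230 hPa = 23000 Pa, q̄ = 0.000605 kg/kg → 0.000605 × 23000 / 9.8 = 1.42 mm
PW = 8.47 + 2.66 + 2.49 + 1.42 = 15.04 ≈ 15.0 mm.
Precipitation = ε × PW = 0.44 × 15.0 = 6.6 mm.

PW ≈ 15.0 mm; precipitation ≈ 6.6 mm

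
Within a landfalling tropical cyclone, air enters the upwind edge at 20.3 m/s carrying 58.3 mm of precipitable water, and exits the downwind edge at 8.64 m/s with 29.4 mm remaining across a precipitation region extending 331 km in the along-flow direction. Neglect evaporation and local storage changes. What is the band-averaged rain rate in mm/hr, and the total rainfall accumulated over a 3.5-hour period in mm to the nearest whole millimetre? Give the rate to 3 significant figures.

R ≈ 10.1 mm/hr; total ≈ 35 mm

Column moisture flux per unit crosswind length is F = V × PW.
Inflow: F_in = 20.3 × 58.3 = 1183.49 mm·m/s
Outflow: F_out = 8.64 × 29.4 = 254.016 mm·m/s
Steady-state rate R = (F_in − F_out)/L = (1183.49 − 254.016) / 331000 m = 2.808e-03 mm/s.
R = 2.808e-03 × 3600 = 10.1 mm/hr.
Over 3.5 h: total = 10.1 × 3.5 = 35.35 ≈ 35 mm.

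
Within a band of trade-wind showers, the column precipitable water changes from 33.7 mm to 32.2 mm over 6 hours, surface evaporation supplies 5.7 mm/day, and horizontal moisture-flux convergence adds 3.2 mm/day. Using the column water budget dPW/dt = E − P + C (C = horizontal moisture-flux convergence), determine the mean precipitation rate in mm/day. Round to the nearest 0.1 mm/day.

dPW/dt = (32.2 − 33.7) mm / (6/24 day) = -6.000 mm/day.
P = E + C − dPW/dt = 5.7 + (3.2) − (-6.000) = 14.9 mm/day.

P ≈ 14.9 mm/day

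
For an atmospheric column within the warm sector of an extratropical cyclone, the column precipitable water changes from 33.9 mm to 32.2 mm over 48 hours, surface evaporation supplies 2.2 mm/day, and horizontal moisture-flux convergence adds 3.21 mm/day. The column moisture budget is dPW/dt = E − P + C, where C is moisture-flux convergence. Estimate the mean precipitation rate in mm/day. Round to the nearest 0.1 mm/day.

P ≈ 6.3 mm/day

dPW/dt = (32.2 − 33.9) mm / (48/24 day) = -0.850 mm/day.
P = E + C − dPW/dt = 2.2 + (3.21) − (-0.850) = 6.3 mm/day.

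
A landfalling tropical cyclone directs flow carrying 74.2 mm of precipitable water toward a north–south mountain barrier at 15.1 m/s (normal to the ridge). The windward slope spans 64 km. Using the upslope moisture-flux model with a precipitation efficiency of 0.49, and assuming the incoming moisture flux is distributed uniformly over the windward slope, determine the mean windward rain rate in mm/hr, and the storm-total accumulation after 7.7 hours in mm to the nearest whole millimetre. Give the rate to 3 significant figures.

Incoming column moisture flux per unit ridge length: F = V × PW = 15.1 × 74.2 = 1120.42 mm·m/s.
Spread over the 64 km slope with efficiency ε = 0.49: R = ε·F/W = 0.49 × 1120.42 / 64000 m = 8.578e-03 mm/s.
R = 8.578e-03 × 3600 = 30.9 mm/hr.
Over 7.7 h: total = 30.9 × 7.7 = 237.93 ≈ 238 mm.

R ≈ 30.9 mm/hr; total ≈ 238 mm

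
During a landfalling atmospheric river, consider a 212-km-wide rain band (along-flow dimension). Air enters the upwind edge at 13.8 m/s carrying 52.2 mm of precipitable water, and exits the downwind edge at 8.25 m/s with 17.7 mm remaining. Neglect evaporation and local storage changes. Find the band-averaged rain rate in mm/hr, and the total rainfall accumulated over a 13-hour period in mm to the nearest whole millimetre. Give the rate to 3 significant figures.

Column moisture flux per unit crosswind length is F = V × PW.
Inflow: F_in = 13.8 × 52.2 = 720.36 mm·m/s
Outflow: F_out = 8.25 × 17.7 = 146.025 mm·m/s
Steady-state rate R = (F_in − F_out)/L = (720.36 − 146.025) / 212000 m = 2.709e-03 mm/s.
R = 2.709e-03 × 3600 = 9.75 mm/hr.
Over 13 h: total = 9.75 × 13 = 126.75 ≈ 127 mm.

R ≈ 9.75 mm/hr; total ≈ 127 mm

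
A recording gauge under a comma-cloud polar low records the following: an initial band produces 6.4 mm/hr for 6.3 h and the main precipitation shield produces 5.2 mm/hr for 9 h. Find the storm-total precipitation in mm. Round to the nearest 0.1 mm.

total ≈ 87.1 mm

Total = Σ Rᵢ Δtᵢ = 6.4 × 6.3 + 5.2 × 9
      = 40.32 + 46.8 = 87.1 mm.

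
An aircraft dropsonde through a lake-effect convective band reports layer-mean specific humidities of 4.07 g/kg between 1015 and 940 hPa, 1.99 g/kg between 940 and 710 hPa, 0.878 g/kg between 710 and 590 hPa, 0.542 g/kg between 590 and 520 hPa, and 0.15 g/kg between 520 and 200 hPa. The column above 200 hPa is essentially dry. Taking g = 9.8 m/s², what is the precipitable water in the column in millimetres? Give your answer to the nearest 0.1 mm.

PW ≈ 9.7 mm

Precipitable water is the column-integrated vapour mass per unit area: PW = (1/g) Σ q̄ Δp, with q in kg/kg and Δp in Pa (1 kg/m² of water = 1 mm).
Layer 1015–940 hPa: Δp = 75 hPa = 7500 Pa, q̄ = 0.00407 kg/kg → 0.00407 × 7500 / 9.8 = 3.11 mm
Layer 940–710 hPa: Δp = 230 hPa = 23000 Pa, q̄ = 0.00199 kg/kg → 0.00199 × 23000 / 9.8 = 4.67 mm
Layer 710–590 hPa: Δp = 120 hPa = 12000 Pa, q̄ = 0.000878 kg/kg → 0.000878 × 12000 / 9.8 = 1.08 mm
Layer 590–520 hPa: Δp = 70 hPa = 7000 Pa, q̄ = 0.000542 kg/kg → 0.000542 × 7000 / 9.8 = 0.39 mm
Layer 520–200 hPa: Δp = 320 hPa = 32000 Pa, q̄ = 0.00015 kg/kg → 0.00015 × 32000 / 9.8 = 0.49 mm
PW = 3.11 + 4.67 + 1.08 + 0.39 + 0.49 = 9.74 ≈ 9.7 mm.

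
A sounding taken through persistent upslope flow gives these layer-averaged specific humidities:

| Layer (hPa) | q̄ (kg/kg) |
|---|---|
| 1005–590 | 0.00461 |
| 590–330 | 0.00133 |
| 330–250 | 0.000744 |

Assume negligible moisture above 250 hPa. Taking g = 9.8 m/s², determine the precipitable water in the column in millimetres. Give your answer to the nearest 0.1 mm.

PW ≈ 23.7 mm

Precipitable water is the column-integrated vapour mass per unit area: PW = (1/g) Σ q̄ Δp, with q in kg/kg and Δp in Pa (1 kg/m² of water = 1 mm).
Layer 1005–590 hPa: Δp = 415 hPa = 41500 Pa, q̄ = 0.00461 kg/kg → 0.00461 × 41500 / 9.8 = 19.52 mm
Layer 590–330 hPa: Δp = 260 hPa = 26000 Pa, q̄ = 0.00133 kg/kg → 0.00133 × 26000 / 9.8 = 3.53 mm
Layer 330–250 hPa: Δp = 80 hPa = 8000 Pa, q̄ = 0.000744 kg/kg → 0.000744 × 8000 / 9.8 = 0.61 mm
PW = 19.52 + 3.53 + 0.61 = 23.66 ≈ 23.7 mm.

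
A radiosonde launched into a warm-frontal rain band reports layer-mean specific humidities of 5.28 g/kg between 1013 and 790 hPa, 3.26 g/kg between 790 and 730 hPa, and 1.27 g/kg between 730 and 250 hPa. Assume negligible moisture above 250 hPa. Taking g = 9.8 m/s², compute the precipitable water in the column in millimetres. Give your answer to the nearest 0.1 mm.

PW ≈ 20.2 mm

Precipitable water is the column-integrated vapour mass per unit area: PW = (1/g) Σ q̄ Δp, with q in kg/kg and Δp in Pa (1 kg/m² of water = 1 mm).
Layer 1013–790 hPa: Δp = 223 hPa = 22300 Pa, q̄ = 0.00528 kg/kg → 0.00528 × 22300 / 9.8 = 12.01 mm
Layer 790–730 hPa: Δp = 60 hPa = 6000 Pa, q̄ = 0.00326 kg/kg → 0.00326 × 6000 / 9.8 = 2.00 mm
Layer 730–250 hPa: Δp = 480 hPa = 48000 Pa, q̄ = 0.00127 kg/kg → 0.00127 × 48000 / 9.8 = 6.22 mm
PW = 12.01 + 2.00 + 6.22 = 20.23 ≈ 20.2 mm.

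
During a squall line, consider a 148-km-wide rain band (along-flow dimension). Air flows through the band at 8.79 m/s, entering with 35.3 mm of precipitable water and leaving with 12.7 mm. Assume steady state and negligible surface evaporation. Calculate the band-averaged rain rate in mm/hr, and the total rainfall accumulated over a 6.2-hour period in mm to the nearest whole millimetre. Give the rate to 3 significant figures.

Column moisture flux per unit crosswind length is F = V × PW.
Inflow: F_in = 8.79 × 35.3 = 310.287 mm·m/s
Outflow: F_out = 8.79 × 12.7 = 111.633 mm·m/s
Steady-state rate R = (F_in − F_out)/L = (310.287 − 111.633) / 148000 m = 1.342e-03 mm/s.
R = 1.342e-03 × 3600 = 4.83 mm/hr.
Over 6.2 h: total = 4.83 × 6.2 = 29.946 ≈ 30 mm.

R ≈ 4.83 mm/hr; total ≈ 30 mm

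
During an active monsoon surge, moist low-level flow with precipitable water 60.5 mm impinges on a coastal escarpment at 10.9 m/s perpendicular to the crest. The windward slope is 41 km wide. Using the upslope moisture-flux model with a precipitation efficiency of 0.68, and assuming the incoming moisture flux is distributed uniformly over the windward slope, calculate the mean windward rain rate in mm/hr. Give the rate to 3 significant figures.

R ≈ 39.4 mm/hr

Incoming column moisture flux per unit ridge length: F = V × PW = 10.9 × 60.5 = 659.45 mm·m/s.
Spread over the 41 km slope with efficiency ε = 0.68: R = ε·F/W = 0.68 × 659.45 / 41000 m = 1.094e-02 mm/s.
R = 1.094e-02 × 3600 = 39.4 mm/hr.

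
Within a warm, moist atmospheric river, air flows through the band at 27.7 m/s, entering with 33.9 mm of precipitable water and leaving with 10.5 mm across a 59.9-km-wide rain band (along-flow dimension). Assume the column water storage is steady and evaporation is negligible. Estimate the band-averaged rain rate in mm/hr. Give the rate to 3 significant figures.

Column moisture flux per unit crosswind length is F = V × PW.
Inflow: F_in = 27.7 × 33.9 = 939.03 mm·m/s
Outflow: F_out = 27.7 × 10.5 = 290.85 mm·m/s
Steady-state rate R = (F_in − F_out)/L = (939.03 − 290.85) / 59900 m = 1.082e-02 mm/s.
R = 1.082e-02 × 3600 = 39.0 mm/hr.

R ≈ 39.0 mm/hr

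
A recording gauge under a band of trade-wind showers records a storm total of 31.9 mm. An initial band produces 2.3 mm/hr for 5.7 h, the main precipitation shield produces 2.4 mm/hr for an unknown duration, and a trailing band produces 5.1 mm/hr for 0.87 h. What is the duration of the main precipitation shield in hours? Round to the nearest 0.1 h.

duration ≈ 6.0 h

Known phases: 2.3 × 5.7 + 5.1 × 0.87 = 13.11 + 4.437 = 17.547 mm.
Remaining depth = 31.9 − 17.547 = 14.353 mm.
Duration = 14.353 / 2.4 = 6.0 h.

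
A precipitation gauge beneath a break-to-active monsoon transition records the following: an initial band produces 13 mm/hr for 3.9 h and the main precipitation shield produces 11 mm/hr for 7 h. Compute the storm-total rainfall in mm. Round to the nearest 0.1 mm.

total ≈ 127.7 mm

Total = Σ Rᵢ Δtᵢ = 13 × 3.9 + 11 × 7
      = 50.7 + 77 = 127.7 mm.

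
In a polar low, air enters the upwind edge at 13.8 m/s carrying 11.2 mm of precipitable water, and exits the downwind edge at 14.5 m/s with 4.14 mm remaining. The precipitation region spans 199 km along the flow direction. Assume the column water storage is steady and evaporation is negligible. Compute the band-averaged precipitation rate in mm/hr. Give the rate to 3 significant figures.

Column moisture flux per unit crosswind length is F = V × PW.
Inflow: F_in = 13.8 × 11.2 = 154.56 mm·m/s
Outflow: F_out = 14.5 × 4.14 = 60.03 mm·m/s
Steady-state rate R = (F_in − F_out)/L = (154.56 − 60.03) / 199000 m = 4.750e-04 mm/s.
R = 4.750e-04 × 3600 = 1.71 mm/hr.

R ≈ 1.71 mm/hr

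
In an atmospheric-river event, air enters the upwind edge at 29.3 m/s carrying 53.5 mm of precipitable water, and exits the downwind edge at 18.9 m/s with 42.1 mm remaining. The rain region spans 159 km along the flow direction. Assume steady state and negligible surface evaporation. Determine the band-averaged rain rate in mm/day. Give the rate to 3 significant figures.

Column moisture flux per unit crosswind length is F = V × PW.
Inflow: F_in = 29.3 × 53.5 = 1567.55 mm·m/s
Outflow: F_out = 18.9 × 42.1 = 795.69 mm·m/s
Steady-state rate R = (F_in − F_out)/L = (1567.55 − 795.69) / 159000 m = 4.854e-03 mm/s.
R = 4.854e-03 × 3600 × 24 = 419 mm/day.

R ≈ 419 mm/day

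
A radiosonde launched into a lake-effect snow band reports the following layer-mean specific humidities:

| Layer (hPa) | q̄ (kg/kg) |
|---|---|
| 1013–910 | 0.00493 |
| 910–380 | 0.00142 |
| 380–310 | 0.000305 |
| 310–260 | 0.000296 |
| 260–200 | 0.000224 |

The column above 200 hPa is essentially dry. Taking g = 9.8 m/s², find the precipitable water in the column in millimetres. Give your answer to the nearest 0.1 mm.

PW ≈ 13.4 mm

Precipitable water is the column-integrated vapour mass per unit area: PW = (1/g) Σ q̄ Δp, with q in kg/kg and Δp in Pa (1 kg/m² of water = 1 mm).
Layer 1013–910 hPa: Δp = 103 hPa = 10300 Pa, q̄ = 0.00493 kg/kg → 0.00493 × 10300 / 9.8 = 5.18 mm
Layer 910–380 hPa: Δp = 530 hPa = 53000 Pa, q̄ = 0.00142 kg/kg → 0.00142 × 53000 / 9.8 = 7.68 mm
Layer 380–310 hPa: Δp = 70 hPa = 7000 Pa, q̄ = 0.000305 kg/kg → 0.000305 × 7000 / 9.8 = 0.22 mm
Layer 310–260 hPa: Δp = 50 hPa = 5000 Pa, q̄ = 0.000296 kg/kg → 0.000296 × 5000 / 9.8 = 0.15 mm
Layer 260–200 hPa: Δp = 60 hPa = 6000 Pa, q̄ = 0.000224 kg/kg → 0.000224 × 6000 / 9.8 = 0.14 mm
PW = 5.18 + 7.68 + 0.22 + 0.15 + 0.14 = 13.37 ≈ 13.4 mm.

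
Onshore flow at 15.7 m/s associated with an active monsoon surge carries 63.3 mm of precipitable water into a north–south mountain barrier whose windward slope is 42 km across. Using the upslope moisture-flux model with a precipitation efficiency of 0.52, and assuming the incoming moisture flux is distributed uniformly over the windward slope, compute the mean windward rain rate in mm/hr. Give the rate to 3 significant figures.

R ≈ 44.3 mm/hr

Incoming column moisture flux per unit ridge length: F = V × PW = 15.7 × 63.3 = 993.81 mm·m/s.
Spread over the 42 km slope with efficiency ε = 0.52: R = ε·F/W = 0.52 × 993.81 / 42000 m = 1.230e-02 mm/s.
R = 1.230e-02 × 3600 = 44.3 mm/hr.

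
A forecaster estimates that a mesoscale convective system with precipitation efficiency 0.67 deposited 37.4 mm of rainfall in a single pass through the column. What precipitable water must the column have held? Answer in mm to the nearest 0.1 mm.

PW = rainfall / ε = 37.4 / 0.67 = 55.8 mm.

PW ≈ 55.8 mm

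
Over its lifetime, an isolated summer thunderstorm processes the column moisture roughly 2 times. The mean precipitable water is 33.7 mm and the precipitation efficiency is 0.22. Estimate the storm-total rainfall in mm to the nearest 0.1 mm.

Each cycle deposits ε × PW = 0.22 × 33.7 = 7.414 mm.
Over 2 cycles: 2 × 7.414 = 14.8 mm.

rainfall ≈ 14.8 mm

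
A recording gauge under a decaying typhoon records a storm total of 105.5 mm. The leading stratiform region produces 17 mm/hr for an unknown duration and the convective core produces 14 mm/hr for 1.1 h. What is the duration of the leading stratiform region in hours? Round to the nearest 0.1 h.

Known phases: 14 × 1.1 = 15.4 mm.
Remaining depth = 105.5 − 15.4 = 90.1 mm.
Duration = 90.1 / 17 = 5.3 h.

duration ≈ 5.3 h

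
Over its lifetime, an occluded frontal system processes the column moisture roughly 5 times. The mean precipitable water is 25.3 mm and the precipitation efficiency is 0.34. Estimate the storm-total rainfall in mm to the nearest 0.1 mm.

Each cycle deposits ε × PW = 0.34 × 25.3 = 8.602 mm.
Over 5 cycles: 5 × 8.602 = 43.0 mm.

rainfall ≈ 43.0 mm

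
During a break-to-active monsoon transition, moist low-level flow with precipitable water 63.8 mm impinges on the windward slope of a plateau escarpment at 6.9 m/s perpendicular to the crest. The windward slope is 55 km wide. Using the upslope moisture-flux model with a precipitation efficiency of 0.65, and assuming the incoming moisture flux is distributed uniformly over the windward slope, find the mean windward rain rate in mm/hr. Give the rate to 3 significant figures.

R ≈ 18.7 mm/hr

Incoming column moisture flux per unit ridge length: F = V × PW = 6.9 × 63.8 = 440.22 mm·m/s.
Spread over the 55 km slope with efficiency ε = 0.65: R = ε·F/W = 0.65 × 440.22 / 55000 m = 5.203e-03 mm/s.
R = 5.203e-03 × 3600 = 18.7 mm/hr.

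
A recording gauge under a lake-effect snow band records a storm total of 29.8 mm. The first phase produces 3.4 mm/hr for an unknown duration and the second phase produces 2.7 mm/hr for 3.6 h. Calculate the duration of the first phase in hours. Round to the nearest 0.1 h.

duration ≈ 5.9 h

Known phases: 2.7 × 3.6 = 9.72 mm.
Remaining depth = 29.8 − 9.72 = 20.08 mm.
Duration = 20.08 / 3.4 = 5.9 h.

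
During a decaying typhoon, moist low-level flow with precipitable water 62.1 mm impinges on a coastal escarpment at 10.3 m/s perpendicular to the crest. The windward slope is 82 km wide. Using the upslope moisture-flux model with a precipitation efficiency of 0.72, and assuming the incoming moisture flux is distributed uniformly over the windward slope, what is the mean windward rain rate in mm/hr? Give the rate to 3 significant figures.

Incoming column moisture flux per unit ridge length: F = V × PW = 10.3 × 62.1 = 639.63 mm·m/s.
Spread over the 82 km slope with efficiency ε = 0.72: R = ε·F/W = 0.72 × 639.63 / 82000 m = 5.616e-03 mm/s.
R = 5.616e-03 × 3600 = 20.2 mm/hr.

R ≈ 20.2 mm/hr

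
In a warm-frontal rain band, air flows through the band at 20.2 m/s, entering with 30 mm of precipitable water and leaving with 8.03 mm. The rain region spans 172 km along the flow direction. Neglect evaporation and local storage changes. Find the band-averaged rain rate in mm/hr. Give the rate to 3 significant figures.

Column moisture flux per unit crosswind length is F = V × PW.
Inflow: F_in = 20.2 × 30 = 606 mm·m/s
Outflow: F_out = 20.2 × 8.03 = 162.206 mm·m/s
Steady-state rate R = (F_in − F_out)/L = (606 − 162.206) / 172000 m = 2.580e-03 mm/s.
R = 2.580e-03 × 3600 = 9.29 mm/hr.

R ≈ 9.29 mm/hr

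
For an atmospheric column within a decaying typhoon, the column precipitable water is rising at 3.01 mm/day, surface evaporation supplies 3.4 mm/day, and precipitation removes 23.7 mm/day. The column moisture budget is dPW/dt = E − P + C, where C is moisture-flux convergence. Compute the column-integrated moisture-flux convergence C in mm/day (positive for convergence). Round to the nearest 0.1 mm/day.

dPW/dt = +3.01 mm/day.
C = dPW/dt − E + P = (+3.01) − 3.4 + 23.7 = 23.3 mm/day.

C ≈ 23.3 mm/day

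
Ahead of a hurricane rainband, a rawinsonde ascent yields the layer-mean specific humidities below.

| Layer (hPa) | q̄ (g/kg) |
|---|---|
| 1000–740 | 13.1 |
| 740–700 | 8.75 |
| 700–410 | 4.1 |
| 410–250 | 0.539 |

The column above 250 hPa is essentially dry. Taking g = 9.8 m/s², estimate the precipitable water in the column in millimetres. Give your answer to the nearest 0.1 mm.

PW ≈ 51.3 mm

Precipitable water is the column-integrated vapour mass per unit area: PW = (1/g) Σ q̄ Δp, with q in kg/kg and Δp in Pa (1 kg/m² of water = 1 mm).
Layer 1000–740 hPa: Δp = 260 hPa = 26000 Pa, q̄ = 0.0131 kg/kg → 0.0131 × 26000 / 9.8 = 34.76 mm
Layer 740–700 hPa: Δp = 40 hPa = 4000 Pa, q̄ = 0.00875 kg/kg → 0.00875 × 4000 / 9.8 = 3.57 mm
Layer 700–410 hPa: Δp = 290 hPa = 29000 Pa, q̄ = 0.0041 kg/kg → 0.0041 × 29000 / 9.8 = 12.13 mm
Layer 410–250 hPa: Δp = 160 hPa = 16000 Pa, q̄ = 0.000539 kg/kg → 0.000539 × 16000 / 9.8 = 0.88 mm
PW = 34.76 + 3.57 + 12.13 + 0.88 = 51.34 ≈ 51.3 mm.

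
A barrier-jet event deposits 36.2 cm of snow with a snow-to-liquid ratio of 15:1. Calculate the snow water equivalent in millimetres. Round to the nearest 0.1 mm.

SWE ≈ 24.1 mm

SWE = snow depth / ratio = 36.2 cm / 15 = 2.413 cm = 24.1 mm.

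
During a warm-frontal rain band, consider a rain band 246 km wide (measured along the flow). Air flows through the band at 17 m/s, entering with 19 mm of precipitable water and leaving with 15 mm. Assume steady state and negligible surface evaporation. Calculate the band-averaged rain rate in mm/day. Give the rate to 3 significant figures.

R ≈ 23.9 mm/day

Column moisture flux per unit crosswind length is F = V × PW.
Inflow: F_in = 17 × 19 = 323 mm·m/s
Outflow: F_out = 17 × 15 = 255 mm·m/s
Steady-state rate R = (F_in − F_out)/L = (323 − 255) / 246000 m = 2.764e-04 mm/s.
R = 2.764e-04 × 3600 × 24 = 23.9 mm/day.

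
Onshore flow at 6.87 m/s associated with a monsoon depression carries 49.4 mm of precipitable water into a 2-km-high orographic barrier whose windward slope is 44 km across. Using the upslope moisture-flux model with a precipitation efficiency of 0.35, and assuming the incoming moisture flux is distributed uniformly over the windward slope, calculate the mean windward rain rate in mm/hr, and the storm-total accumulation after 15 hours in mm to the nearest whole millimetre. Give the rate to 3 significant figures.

R ≈ 9.72 mm/hr; total ≈ 146 mm

Incoming column moisture flux per unit ridge length: F = V × PW = 6.87 × 49.4 = 339.378 mm·m/s.
Spread over the 44 km slope with efficiency ε = 0.35: R = ε·F/W = 0.35 × 339.378 / 44000 m = 2.700e-03 mm/s.
R = 2.700e-03 × 3600 = 9.72 mm/hr.
Over 15 h: total = 9.72 × 15 = 145.8 ≈ 146 mm.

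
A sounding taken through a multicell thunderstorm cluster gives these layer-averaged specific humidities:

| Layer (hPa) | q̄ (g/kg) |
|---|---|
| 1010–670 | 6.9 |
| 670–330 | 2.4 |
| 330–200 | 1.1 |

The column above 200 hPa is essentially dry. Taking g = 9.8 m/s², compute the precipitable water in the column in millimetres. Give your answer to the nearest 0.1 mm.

PW ≈ 33.7 mm

Precipitable water is the column-integrated vapour mass per unit area: PW = (1/g) Σ q̄ Δp, with q in kg/kg and Δp in Pa (1 kg/m² of water = 1 mm).
Layer 1010–670 hPa: Δp = 340 hPa = 34000 Pa, q̄ = 0.0069 kg/kg → 0.0069 × 34000 / 9.8 = 23.94 mm
Layer 670–330 hPa: Δp = 340 hPa = 34000 Pa, q̄ = 0.0024 kg/kg → 0.0024 × 34000 / 9.8 = 8.33 mm
Layer 330–200 hPa: Δp = 130 hPa = 13000 Pa, q̄ = 0.0011 kg/kg → 0.0011 × 13000 / 9.8 = 1.46 mm
PW = 23.94 + 8.33 + 1.46 = 33.73 ≈ 33.7 mm.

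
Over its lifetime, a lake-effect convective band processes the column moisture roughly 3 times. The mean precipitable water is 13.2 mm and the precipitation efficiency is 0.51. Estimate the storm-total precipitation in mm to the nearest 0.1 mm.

precipitation ≈ 20.2 mm

Each cycle deposits ε × PW = 0.51 × 13.2 = 6.732 mm.
Over 3 cycles: 3 × 6.732 = 20.2 mm.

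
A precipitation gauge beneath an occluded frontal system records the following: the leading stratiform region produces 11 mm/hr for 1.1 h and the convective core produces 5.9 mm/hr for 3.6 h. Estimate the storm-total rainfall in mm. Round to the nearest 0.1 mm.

Total = Σ Rᵢ Δtᵢ = 11 × 1.1 + 5.9 × 3.6
      = 12.1 + 21.24 = 33.3 mm.

total ≈ 33.3 mm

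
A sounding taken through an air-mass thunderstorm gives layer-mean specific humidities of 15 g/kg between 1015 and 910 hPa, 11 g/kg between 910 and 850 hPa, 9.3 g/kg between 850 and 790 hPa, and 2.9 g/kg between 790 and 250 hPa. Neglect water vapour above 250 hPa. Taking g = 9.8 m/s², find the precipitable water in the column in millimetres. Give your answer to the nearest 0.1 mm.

Precipitable water is the column-integrated vapour mass per unit area: PW = (1/g) Σ q̄ Δp, with q in kg/kg and Δp in Pa (1 kg/m² of water = 1 mm).
Layer 1015–910 hPa: Δp = 105 hPa = 10500 Pa, q̄ = 0.015 kg/kg → 0.015 × 10500 / 9.8 = 16.07 mm
Layer 910–850 hPa: Δp = 60 hPa = 6000 Pa, q̄ = 0.011 kg/kg → 0.011 × 6000 / 9.8 = 6.73 mm
Layer 850–790 hPa: Δp = 60 hPa = 6000 Pa, q̄ = 0.0093 kg/kg → 0.0093 × 6000 / 9.8 = 5.69 mm
Layer 790–250 hPa: Δp = 540 hPa = 54000 Pa, q̄ = 0.0029 kg/kg → 0.0029 × 54000 / 9.8 = 15.98 mm
PW = 16.07 + 6.73 + 5.69 + 15.98 = 44.47 ≈ 44.5 mm.

PW ≈ 44.5 mm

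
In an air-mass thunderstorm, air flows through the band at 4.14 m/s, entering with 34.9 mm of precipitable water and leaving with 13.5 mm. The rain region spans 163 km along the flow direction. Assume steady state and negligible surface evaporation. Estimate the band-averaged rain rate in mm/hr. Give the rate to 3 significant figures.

Column moisture flux per unit crosswind length is F = V × PW.
Inflow: F_in = 4.14 × 34.9 = 144.486 mm·m/s
Outflow: F_out = 4.14 × 13.5 = 55.89 mm·m/s
Steady-state rate R = (F_in − F_out)/L = (144.486 − 55.89) / 163000 m = 5.435e-04 mm/s.
R = 5.435e-04 × 3600 = 1.96 mm/hr.

R ≈ 1.96 mm/hr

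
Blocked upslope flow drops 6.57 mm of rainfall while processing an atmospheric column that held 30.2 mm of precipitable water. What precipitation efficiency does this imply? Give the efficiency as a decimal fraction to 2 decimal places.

ε = rainfall / PW = 6.57 / 30.2 = 0.22.

ε ≈ 0.22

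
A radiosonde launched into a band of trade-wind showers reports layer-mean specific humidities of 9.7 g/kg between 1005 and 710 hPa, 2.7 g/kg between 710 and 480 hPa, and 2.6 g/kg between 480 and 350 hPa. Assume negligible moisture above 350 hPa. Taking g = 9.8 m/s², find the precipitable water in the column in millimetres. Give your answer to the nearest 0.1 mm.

PW ≈ 39.0 mm

Precipitable water is the column-integrated vapour mass per unit area: PW = (1/g) Σ q̄ Δp, with q in kg/kg and Δp in Pa (1 kg/m² of water = 1 mm).
Layer 1005–710 hPa: Δp = 295 hPa = 29500 Pa, q̄ = 0.0097 kg/kg → 0.0097 × 29500 / 9.8 = 29.20 mm
Layer 710–480 hPa: Δp = 230 hPa = 23000 Pa, q̄ = 0.0027 kg/kg → 0.0027 × 23000 / 9.8 = 6.34 mm
Layer 480–350 hPa: Δp = 130 hPa = 13000 Pa, q̄ = 0.0026 kg/kg → 0.0026 × 13000 / 9.8 = 3.45 mm
PW = 29.20 + 6.34 + 3.45 = 38.99 ≈ 39.0 mm.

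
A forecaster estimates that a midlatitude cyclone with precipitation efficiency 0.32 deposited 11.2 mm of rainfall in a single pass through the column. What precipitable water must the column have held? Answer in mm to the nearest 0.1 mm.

PW = rainfall / ε = 11.2 / 0.32 = 35.0 mm.

PW ≈ 35.0 mm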